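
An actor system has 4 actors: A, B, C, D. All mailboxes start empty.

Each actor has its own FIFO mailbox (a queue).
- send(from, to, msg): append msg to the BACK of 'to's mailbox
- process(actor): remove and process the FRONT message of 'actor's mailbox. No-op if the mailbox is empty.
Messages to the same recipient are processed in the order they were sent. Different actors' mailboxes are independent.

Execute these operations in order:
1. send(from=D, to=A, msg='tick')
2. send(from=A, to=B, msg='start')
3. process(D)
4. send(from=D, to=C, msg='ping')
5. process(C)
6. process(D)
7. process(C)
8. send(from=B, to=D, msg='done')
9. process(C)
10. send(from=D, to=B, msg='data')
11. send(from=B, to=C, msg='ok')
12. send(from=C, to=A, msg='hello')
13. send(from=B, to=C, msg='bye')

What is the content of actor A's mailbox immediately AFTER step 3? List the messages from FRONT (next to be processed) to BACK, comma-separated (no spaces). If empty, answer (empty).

After 1 (send(from=D, to=A, msg='tick')): A:[tick] B:[] C:[] D:[]
After 2 (send(from=A, to=B, msg='start')): A:[tick] B:[start] C:[] D:[]
After 3 (process(D)): A:[tick] B:[start] C:[] D:[]

tick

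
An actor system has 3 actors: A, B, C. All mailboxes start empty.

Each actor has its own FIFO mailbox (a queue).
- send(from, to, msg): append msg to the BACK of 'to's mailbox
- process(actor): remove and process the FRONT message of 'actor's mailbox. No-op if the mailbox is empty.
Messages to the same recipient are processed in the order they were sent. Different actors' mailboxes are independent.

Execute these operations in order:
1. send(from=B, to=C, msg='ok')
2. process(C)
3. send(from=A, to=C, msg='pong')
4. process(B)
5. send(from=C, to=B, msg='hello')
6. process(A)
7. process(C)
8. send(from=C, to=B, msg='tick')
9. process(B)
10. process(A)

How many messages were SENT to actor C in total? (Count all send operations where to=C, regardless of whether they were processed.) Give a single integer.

Answer: 2

Derivation:
After 1 (send(from=B, to=C, msg='ok')): A:[] B:[] C:[ok]
After 2 (process(C)): A:[] B:[] C:[]
After 3 (send(from=A, to=C, msg='pong')): A:[] B:[] C:[pong]
After 4 (process(B)): A:[] B:[] C:[pong]
After 5 (send(from=C, to=B, msg='hello')): A:[] B:[hello] C:[pong]
After 6 (process(A)): A:[] B:[hello] C:[pong]
After 7 (process(C)): A:[] B:[hello] C:[]
After 8 (send(from=C, to=B, msg='tick')): A:[] B:[hello,tick] C:[]
After 9 (process(B)): A:[] B:[tick] C:[]
After 10 (process(A)): A:[] B:[tick] C:[]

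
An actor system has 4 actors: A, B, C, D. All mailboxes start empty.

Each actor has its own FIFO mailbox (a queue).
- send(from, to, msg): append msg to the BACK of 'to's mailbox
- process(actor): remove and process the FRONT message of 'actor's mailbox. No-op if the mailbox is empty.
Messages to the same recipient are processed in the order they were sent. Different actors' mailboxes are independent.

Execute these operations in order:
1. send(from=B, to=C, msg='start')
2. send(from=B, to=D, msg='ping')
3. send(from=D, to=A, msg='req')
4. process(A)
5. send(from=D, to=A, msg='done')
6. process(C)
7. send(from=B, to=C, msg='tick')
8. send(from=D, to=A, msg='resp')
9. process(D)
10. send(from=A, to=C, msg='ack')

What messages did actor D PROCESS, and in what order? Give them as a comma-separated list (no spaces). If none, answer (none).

After 1 (send(from=B, to=C, msg='start')): A:[] B:[] C:[start] D:[]
After 2 (send(from=B, to=D, msg='ping')): A:[] B:[] C:[start] D:[ping]
After 3 (send(from=D, to=A, msg='req')): A:[req] B:[] C:[start] D:[ping]
After 4 (process(A)): A:[] B:[] C:[start] D:[ping]
After 5 (send(from=D, to=A, msg='done')): A:[done] B:[] C:[start] D:[ping]
After 6 (process(C)): A:[done] B:[] C:[] D:[ping]
After 7 (send(from=B, to=C, msg='tick')): A:[done] B:[] C:[tick] D:[ping]
After 8 (send(from=D, to=A, msg='resp')): A:[done,resp] B:[] C:[tick] D:[ping]
After 9 (process(D)): A:[done,resp] B:[] C:[tick] D:[]
After 10 (send(from=A, to=C, msg='ack')): A:[done,resp] B:[] C:[tick,ack] D:[]

Answer: ping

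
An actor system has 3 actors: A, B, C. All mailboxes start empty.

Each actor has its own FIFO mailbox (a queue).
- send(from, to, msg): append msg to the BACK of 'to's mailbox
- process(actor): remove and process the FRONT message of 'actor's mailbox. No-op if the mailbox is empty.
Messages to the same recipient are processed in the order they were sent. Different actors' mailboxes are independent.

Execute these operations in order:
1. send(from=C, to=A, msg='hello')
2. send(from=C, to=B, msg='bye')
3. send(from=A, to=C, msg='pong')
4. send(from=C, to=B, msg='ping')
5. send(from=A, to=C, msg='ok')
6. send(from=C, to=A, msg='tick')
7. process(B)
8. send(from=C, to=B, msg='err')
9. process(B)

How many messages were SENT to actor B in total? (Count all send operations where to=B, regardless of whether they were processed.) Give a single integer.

Answer: 3

Derivation:
After 1 (send(from=C, to=A, msg='hello')): A:[hello] B:[] C:[]
After 2 (send(from=C, to=B, msg='bye')): A:[hello] B:[bye] C:[]
After 3 (send(from=A, to=C, msg='pong')): A:[hello] B:[bye] C:[pong]
After 4 (send(from=C, to=B, msg='ping')): A:[hello] B:[bye,ping] C:[pong]
After 5 (send(from=A, to=C, msg='ok')): A:[hello] B:[bye,ping] C:[pong,ok]
After 6 (send(from=C, to=A, msg='tick')): A:[hello,tick] B:[bye,ping] C:[pong,ok]
After 7 (process(B)): A:[hello,tick] B:[ping] C:[pong,ok]
After 8 (send(from=C, to=B, msg='err')): A:[hello,tick] B:[ping,err] C:[pong,ok]
After 9 (process(B)): A:[hello,tick] B:[err] C:[pong,ok]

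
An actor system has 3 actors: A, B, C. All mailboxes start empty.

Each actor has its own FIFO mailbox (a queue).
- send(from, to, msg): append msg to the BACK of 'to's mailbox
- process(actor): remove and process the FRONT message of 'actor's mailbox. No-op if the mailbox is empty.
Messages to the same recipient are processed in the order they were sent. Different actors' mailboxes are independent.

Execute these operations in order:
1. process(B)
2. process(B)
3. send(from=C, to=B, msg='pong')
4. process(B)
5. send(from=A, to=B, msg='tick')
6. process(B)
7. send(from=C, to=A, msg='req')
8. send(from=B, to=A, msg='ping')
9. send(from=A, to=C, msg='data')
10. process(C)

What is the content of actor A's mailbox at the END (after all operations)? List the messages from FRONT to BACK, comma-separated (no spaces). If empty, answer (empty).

After 1 (process(B)): A:[] B:[] C:[]
After 2 (process(B)): A:[] B:[] C:[]
After 3 (send(from=C, to=B, msg='pong')): A:[] B:[pong] C:[]
After 4 (process(B)): A:[] B:[] C:[]
After 5 (send(from=A, to=B, msg='tick')): A:[] B:[tick] C:[]
After 6 (process(B)): A:[] B:[] C:[]
After 7 (send(from=C, to=A, msg='req')): A:[req] B:[] C:[]
After 8 (send(from=B, to=A, msg='ping')): A:[req,ping] B:[] C:[]
After 9 (send(from=A, to=C, msg='data')): A:[req,ping] B:[] C:[data]
After 10 (process(C)): A:[req,ping] B:[] C:[]

Answer: req,ping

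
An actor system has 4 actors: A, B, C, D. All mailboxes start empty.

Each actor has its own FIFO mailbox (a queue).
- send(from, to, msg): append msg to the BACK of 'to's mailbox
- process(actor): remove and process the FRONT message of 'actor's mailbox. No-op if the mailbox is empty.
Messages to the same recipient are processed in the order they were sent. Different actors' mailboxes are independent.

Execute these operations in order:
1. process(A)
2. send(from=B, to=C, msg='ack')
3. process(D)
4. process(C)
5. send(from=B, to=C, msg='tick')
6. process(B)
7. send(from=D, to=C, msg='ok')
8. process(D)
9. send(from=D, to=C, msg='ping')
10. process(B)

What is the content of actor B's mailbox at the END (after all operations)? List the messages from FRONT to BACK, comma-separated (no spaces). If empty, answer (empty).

Answer: (empty)

Derivation:
After 1 (process(A)): A:[] B:[] C:[] D:[]
After 2 (send(from=B, to=C, msg='ack')): A:[] B:[] C:[ack] D:[]
After 3 (process(D)): A:[] B:[] C:[ack] D:[]
After 4 (process(C)): A:[] B:[] C:[] D:[]
After 5 (send(from=B, to=C, msg='tick')): A:[] B:[] C:[tick] D:[]
After 6 (process(B)): A:[] B:[] C:[tick] D:[]
After 7 (send(from=D, to=C, msg='ok')): A:[] B:[] C:[tick,ok] D:[]
After 8 (process(D)): A:[] B:[] C:[tick,ok] D:[]
After 9 (send(from=D, to=C, msg='ping')): A:[] B:[] C:[tick,ok,ping] D:[]
After 10 (process(B)): A:[] B:[] C:[tick,ok,ping] D:[]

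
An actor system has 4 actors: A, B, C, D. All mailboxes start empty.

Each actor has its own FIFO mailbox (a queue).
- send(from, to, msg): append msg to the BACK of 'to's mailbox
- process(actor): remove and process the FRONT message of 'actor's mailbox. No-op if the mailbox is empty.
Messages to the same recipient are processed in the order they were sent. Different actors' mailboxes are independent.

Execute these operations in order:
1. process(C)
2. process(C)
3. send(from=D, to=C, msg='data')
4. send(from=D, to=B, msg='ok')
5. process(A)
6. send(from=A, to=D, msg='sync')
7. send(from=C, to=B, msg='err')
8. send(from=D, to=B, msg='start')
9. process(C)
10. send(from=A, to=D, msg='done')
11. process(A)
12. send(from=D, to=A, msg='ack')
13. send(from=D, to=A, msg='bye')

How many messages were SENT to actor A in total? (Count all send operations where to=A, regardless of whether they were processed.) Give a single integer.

Answer: 2

Derivation:
After 1 (process(C)): A:[] B:[] C:[] D:[]
After 2 (process(C)): A:[] B:[] C:[] D:[]
After 3 (send(from=D, to=C, msg='data')): A:[] B:[] C:[data] D:[]
After 4 (send(from=D, to=B, msg='ok')): A:[] B:[ok] C:[data] D:[]
After 5 (process(A)): A:[] B:[ok] C:[data] D:[]
After 6 (send(from=A, to=D, msg='sync')): A:[] B:[ok] C:[data] D:[sync]
After 7 (send(from=C, to=B, msg='err')): A:[] B:[ok,err] C:[data] D:[sync]
After 8 (send(from=D, to=B, msg='start')): A:[] B:[ok,err,start] C:[data] D:[sync]
After 9 (process(C)): A:[] B:[ok,err,start] C:[] D:[sync]
After 10 (send(from=A, to=D, msg='done')): A:[] B:[ok,err,start] C:[] D:[sync,done]
After 11 (process(A)): A:[] B:[ok,err,start] C:[] D:[sync,done]
After 12 (send(from=D, to=A, msg='ack')): A:[ack] B:[ok,err,start] C:[] D:[sync,done]
After 13 (send(from=D, to=A, msg='bye')): A:[ack,bye] B:[ok,err,start] C:[] D:[sync,done]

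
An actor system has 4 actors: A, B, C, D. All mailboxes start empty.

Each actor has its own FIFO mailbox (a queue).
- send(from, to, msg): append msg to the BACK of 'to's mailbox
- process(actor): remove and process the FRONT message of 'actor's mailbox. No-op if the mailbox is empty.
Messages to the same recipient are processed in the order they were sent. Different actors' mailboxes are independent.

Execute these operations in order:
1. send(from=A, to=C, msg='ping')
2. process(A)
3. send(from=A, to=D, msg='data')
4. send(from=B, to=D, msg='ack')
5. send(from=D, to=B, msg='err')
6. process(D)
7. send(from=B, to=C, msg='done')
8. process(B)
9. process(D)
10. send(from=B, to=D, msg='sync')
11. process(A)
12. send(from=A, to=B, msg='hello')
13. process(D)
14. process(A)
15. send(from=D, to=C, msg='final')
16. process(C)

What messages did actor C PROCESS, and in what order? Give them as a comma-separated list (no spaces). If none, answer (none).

Answer: ping

Derivation:
After 1 (send(from=A, to=C, msg='ping')): A:[] B:[] C:[ping] D:[]
After 2 (process(A)): A:[] B:[] C:[ping] D:[]
After 3 (send(from=A, to=D, msg='data')): A:[] B:[] C:[ping] D:[data]
After 4 (send(from=B, to=D, msg='ack')): A:[] B:[] C:[ping] D:[data,ack]
After 5 (send(from=D, to=B, msg='err')): A:[] B:[err] C:[ping] D:[data,ack]
After 6 (process(D)): A:[] B:[err] C:[ping] D:[ack]
After 7 (send(from=B, to=C, msg='done')): A:[] B:[err] C:[ping,done] D:[ack]
After 8 (process(B)): A:[] B:[] C:[ping,done] D:[ack]
After 9 (process(D)): A:[] B:[] C:[ping,done] D:[]
After 10 (send(from=B, to=D, msg='sync')): A:[] B:[] C:[ping,done] D:[sync]
After 11 (process(A)): A:[] B:[] C:[ping,done] D:[sync]
After 12 (send(from=A, to=B, msg='hello')): A:[] B:[hello] C:[ping,done] D:[sync]
After 13 (process(D)): A:[] B:[hello] C:[ping,done] D:[]
After 14 (process(A)): A:[] B:[hello] C:[ping,done] D:[]
After 15 (send(from=D, to=C, msg='final')): A:[] B:[hello] C:[ping,done,final] D:[]
After 16 (process(C)): A:[] B:[hello] C:[done,final] D:[]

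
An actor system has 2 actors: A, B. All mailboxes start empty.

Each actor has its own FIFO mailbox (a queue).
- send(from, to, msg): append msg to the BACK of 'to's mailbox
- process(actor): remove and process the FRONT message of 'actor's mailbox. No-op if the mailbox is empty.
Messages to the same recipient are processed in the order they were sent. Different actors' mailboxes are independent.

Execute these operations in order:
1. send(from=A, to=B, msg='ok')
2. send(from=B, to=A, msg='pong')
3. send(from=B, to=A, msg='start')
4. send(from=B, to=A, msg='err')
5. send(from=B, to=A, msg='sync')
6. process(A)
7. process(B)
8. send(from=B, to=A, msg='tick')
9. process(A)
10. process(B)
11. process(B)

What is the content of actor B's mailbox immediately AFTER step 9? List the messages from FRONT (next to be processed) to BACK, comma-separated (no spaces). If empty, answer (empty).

After 1 (send(from=A, to=B, msg='ok')): A:[] B:[ok]
After 2 (send(from=B, to=A, msg='pong')): A:[pong] B:[ok]
After 3 (send(from=B, to=A, msg='start')): A:[pong,start] B:[ok]
After 4 (send(from=B, to=A, msg='err')): A:[pong,start,err] B:[ok]
After 5 (send(from=B, to=A, msg='sync')): A:[pong,start,err,sync] B:[ok]
After 6 (process(A)): A:[start,err,sync] B:[ok]
After 7 (process(B)): A:[start,err,sync] B:[]
After 8 (send(from=B, to=A, msg='tick')): A:[start,err,sync,tick] B:[]
After 9 (process(A)): A:[err,sync,tick] B:[]

(empty)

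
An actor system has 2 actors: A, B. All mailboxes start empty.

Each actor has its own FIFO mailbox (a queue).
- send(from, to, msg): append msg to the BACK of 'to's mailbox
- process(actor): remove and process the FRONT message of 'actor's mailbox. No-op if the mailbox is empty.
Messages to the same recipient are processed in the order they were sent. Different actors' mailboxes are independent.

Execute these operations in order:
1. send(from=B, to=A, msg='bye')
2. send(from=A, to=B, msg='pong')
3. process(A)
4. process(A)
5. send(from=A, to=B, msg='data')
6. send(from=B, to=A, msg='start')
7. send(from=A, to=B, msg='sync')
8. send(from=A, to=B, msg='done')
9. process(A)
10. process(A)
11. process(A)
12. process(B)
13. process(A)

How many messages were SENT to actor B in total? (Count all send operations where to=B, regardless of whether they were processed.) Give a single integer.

After 1 (send(from=B, to=A, msg='bye')): A:[bye] B:[]
After 2 (send(from=A, to=B, msg='pong')): A:[bye] B:[pong]
After 3 (process(A)): A:[] B:[pong]
After 4 (process(A)): A:[] B:[pong]
After 5 (send(from=A, to=B, msg='data')): A:[] B:[pong,data]
After 6 (send(from=B, to=A, msg='start')): A:[start] B:[pong,data]
After 7 (send(from=A, to=B, msg='sync')): A:[start] B:[pong,data,sync]
After 8 (send(from=A, to=B, msg='done')): A:[start] B:[pong,data,sync,done]
After 9 (process(A)): A:[] B:[pong,data,sync,done]
After 10 (process(A)): A:[] B:[pong,data,sync,done]
After 11 (process(A)): A:[] B:[pong,data,sync,done]
After 12 (process(B)): A:[] B:[data,sync,done]
After 13 (process(A)): A:[] B:[data,sync,done]

Answer: 4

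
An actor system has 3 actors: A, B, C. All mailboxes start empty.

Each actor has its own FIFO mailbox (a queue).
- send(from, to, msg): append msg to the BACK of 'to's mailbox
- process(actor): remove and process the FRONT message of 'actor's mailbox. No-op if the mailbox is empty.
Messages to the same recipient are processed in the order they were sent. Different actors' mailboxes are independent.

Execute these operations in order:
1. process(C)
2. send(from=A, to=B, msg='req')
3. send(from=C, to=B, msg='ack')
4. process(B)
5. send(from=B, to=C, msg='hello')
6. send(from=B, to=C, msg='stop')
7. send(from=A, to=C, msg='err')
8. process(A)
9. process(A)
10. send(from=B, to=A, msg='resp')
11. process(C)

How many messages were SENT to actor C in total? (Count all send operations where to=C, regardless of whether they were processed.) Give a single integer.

Answer: 3

Derivation:
After 1 (process(C)): A:[] B:[] C:[]
After 2 (send(from=A, to=B, msg='req')): A:[] B:[req] C:[]
After 3 (send(from=C, to=B, msg='ack')): A:[] B:[req,ack] C:[]
After 4 (process(B)): A:[] B:[ack] C:[]
After 5 (send(from=B, to=C, msg='hello')): A:[] B:[ack] C:[hello]
After 6 (send(from=B, to=C, msg='stop')): A:[] B:[ack] C:[hello,stop]
After 7 (send(from=A, to=C, msg='err')): A:[] B:[ack] C:[hello,stop,err]
After 8 (process(A)): A:[] B:[ack] C:[hello,stop,err]
After 9 (process(A)): A:[] B:[ack] C:[hello,stop,err]
After 10 (send(from=B, to=A, msg='resp')): A:[resp] B:[ack] C:[hello,stop,err]
After 11 (process(C)): A:[resp] B:[ack] C:[stop,err]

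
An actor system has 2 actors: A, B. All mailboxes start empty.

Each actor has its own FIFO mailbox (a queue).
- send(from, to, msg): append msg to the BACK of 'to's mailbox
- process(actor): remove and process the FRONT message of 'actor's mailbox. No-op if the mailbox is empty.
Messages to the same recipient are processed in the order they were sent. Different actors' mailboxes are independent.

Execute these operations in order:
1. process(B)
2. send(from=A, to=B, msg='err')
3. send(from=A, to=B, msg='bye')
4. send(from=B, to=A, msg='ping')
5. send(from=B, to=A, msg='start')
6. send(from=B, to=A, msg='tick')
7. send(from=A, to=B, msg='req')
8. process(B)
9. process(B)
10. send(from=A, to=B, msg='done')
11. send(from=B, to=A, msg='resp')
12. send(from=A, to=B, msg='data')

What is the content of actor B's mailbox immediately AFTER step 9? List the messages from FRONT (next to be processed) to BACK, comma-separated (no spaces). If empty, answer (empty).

After 1 (process(B)): A:[] B:[]
After 2 (send(from=A, to=B, msg='err')): A:[] B:[err]
After 3 (send(from=A, to=B, msg='bye')): A:[] B:[err,bye]
After 4 (send(from=B, to=A, msg='ping')): A:[ping] B:[err,bye]
After 5 (send(from=B, to=A, msg='start')): A:[ping,start] B:[err,bye]
After 6 (send(from=B, to=A, msg='tick')): A:[ping,start,tick] B:[err,bye]
After 7 (send(from=A, to=B, msg='req')): A:[ping,start,tick] B:[err,bye,req]
After 8 (process(B)): A:[ping,start,tick] B:[bye,req]
After 9 (process(B)): A:[ping,start,tick] B:[req]

req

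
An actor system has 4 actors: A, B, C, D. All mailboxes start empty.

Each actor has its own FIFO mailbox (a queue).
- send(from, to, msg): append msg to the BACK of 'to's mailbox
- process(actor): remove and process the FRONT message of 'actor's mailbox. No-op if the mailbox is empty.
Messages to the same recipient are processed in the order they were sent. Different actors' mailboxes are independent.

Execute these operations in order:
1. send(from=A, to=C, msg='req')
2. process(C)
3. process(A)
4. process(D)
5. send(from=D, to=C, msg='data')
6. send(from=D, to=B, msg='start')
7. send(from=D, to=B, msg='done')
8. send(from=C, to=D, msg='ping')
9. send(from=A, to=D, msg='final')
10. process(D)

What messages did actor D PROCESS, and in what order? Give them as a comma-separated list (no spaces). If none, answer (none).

After 1 (send(from=A, to=C, msg='req')): A:[] B:[] C:[req] D:[]
After 2 (process(C)): A:[] B:[] C:[] D:[]
After 3 (process(A)): A:[] B:[] C:[] D:[]
After 4 (process(D)): A:[] B:[] C:[] D:[]
After 5 (send(from=D, to=C, msg='data')): A:[] B:[] C:[data] D:[]
After 6 (send(from=D, to=B, msg='start')): A:[] B:[start] C:[data] D:[]
After 7 (send(from=D, to=B, msg='done')): A:[] B:[start,done] C:[data] D:[]
After 8 (send(from=C, to=D, msg='ping')): A:[] B:[start,done] C:[data] D:[ping]
After 9 (send(from=A, to=D, msg='final')): A:[] B:[start,done] C:[data] D:[ping,final]
After 10 (process(D)): A:[] B:[start,done] C:[data] D:[final]

Answer: ping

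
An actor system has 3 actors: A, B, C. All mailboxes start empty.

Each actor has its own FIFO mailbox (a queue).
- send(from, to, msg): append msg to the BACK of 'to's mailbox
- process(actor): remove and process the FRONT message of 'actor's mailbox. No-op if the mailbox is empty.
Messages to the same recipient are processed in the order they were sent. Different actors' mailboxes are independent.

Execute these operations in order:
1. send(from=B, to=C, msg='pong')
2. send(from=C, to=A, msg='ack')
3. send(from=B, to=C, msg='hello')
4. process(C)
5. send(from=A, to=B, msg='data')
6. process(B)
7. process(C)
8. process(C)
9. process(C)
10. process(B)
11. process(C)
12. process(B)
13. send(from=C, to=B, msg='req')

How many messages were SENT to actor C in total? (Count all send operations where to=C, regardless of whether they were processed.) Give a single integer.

After 1 (send(from=B, to=C, msg='pong')): A:[] B:[] C:[pong]
After 2 (send(from=C, to=A, msg='ack')): A:[ack] B:[] C:[pong]
After 3 (send(from=B, to=C, msg='hello')): A:[ack] B:[] C:[pong,hello]
After 4 (process(C)): A:[ack] B:[] C:[hello]
After 5 (send(from=A, to=B, msg='data')): A:[ack] B:[data] C:[hello]
After 6 (process(B)): A:[ack] B:[] C:[hello]
After 7 (process(C)): A:[ack] B:[] C:[]
After 8 (process(C)): A:[ack] B:[] C:[]
After 9 (process(C)): A:[ack] B:[] C:[]
After 10 (process(B)): A:[ack] B:[] C:[]
After 11 (process(C)): A:[ack] B:[] C:[]
After 12 (process(B)): A:[ack] B:[] C:[]
After 13 (send(from=C, to=B, msg='req')): A:[ack] B:[req] C:[]

Answer: 2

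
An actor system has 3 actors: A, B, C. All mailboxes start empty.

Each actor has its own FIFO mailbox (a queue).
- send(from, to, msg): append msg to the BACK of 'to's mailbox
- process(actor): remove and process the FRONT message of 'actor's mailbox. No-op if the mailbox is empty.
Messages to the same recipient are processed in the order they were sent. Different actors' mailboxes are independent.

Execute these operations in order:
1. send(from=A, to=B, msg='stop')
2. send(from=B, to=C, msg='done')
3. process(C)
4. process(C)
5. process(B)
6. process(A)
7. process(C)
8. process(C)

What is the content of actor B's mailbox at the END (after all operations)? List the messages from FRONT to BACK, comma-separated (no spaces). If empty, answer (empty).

After 1 (send(from=A, to=B, msg='stop')): A:[] B:[stop] C:[]
After 2 (send(from=B, to=C, msg='done')): A:[] B:[stop] C:[done]
After 3 (process(C)): A:[] B:[stop] C:[]
After 4 (process(C)): A:[] B:[stop] C:[]
After 5 (process(B)): A:[] B:[] C:[]
After 6 (process(A)): A:[] B:[] C:[]
After 7 (process(C)): A:[] B:[] C:[]
After 8 (process(C)): A:[] B:[] C:[]

Answer: (empty)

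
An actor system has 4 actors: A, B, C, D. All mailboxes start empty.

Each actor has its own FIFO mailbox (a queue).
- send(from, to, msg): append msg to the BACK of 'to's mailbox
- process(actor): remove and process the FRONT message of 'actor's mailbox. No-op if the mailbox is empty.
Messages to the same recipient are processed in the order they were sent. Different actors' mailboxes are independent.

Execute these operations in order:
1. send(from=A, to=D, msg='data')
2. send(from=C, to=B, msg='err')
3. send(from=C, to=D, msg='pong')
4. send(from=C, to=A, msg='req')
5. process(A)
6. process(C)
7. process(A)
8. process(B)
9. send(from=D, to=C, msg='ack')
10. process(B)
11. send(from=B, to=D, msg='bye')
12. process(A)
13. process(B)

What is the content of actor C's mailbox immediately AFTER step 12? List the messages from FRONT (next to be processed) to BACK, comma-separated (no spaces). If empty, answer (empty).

After 1 (send(from=A, to=D, msg='data')): A:[] B:[] C:[] D:[data]
After 2 (send(from=C, to=B, msg='err')): A:[] B:[err] C:[] D:[data]
After 3 (send(from=C, to=D, msg='pong')): A:[] B:[err] C:[] D:[data,pong]
After 4 (send(from=C, to=A, msg='req')): A:[req] B:[err] C:[] D:[data,pong]
After 5 (process(A)): A:[] B:[err] C:[] D:[data,pong]
After 6 (process(C)): A:[] B:[err] C:[] D:[data,pong]
After 7 (process(A)): A:[] B:[err] C:[] D:[data,pong]
After 8 (process(B)): A:[] B:[] C:[] D:[data,pong]
After 9 (send(from=D, to=C, msg='ack')): A:[] B:[] C:[ack] D:[data,pong]
After 10 (process(B)): A:[] B:[] C:[ack] D:[data,pong]
After 11 (send(from=B, to=D, msg='bye')): A:[] B:[] C:[ack] D:[data,pong,bye]
After 12 (process(A)): A:[] B:[] C:[ack] D:[data,pong,bye]

ack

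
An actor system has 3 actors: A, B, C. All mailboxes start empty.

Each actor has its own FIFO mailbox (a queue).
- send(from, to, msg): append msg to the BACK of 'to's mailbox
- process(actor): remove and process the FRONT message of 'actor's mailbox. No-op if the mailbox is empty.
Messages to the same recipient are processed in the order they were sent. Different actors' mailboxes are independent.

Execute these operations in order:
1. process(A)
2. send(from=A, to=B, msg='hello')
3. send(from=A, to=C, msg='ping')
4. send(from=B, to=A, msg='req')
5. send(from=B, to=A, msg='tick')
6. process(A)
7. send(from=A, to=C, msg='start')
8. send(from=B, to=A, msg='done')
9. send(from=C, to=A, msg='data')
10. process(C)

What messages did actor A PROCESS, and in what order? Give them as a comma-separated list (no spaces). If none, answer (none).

Answer: req

Derivation:
After 1 (process(A)): A:[] B:[] C:[]
After 2 (send(from=A, to=B, msg='hello')): A:[] B:[hello] C:[]
After 3 (send(from=A, to=C, msg='ping')): A:[] B:[hello] C:[ping]
After 4 (send(from=B, to=A, msg='req')): A:[req] B:[hello] C:[ping]
After 5 (send(from=B, to=A, msg='tick')): A:[req,tick] B:[hello] C:[ping]
After 6 (process(A)): A:[tick] B:[hello] C:[ping]
After 7 (send(from=A, to=C, msg='start')): A:[tick] B:[hello] C:[ping,start]
After 8 (send(from=B, to=A, msg='done')): A:[tick,done] B:[hello] C:[ping,start]
After 9 (send(from=C, to=A, msg='data')): A:[tick,done,data] B:[hello] C:[ping,start]
After 10 (process(C)): A:[tick,done,data] B:[hello] C:[start]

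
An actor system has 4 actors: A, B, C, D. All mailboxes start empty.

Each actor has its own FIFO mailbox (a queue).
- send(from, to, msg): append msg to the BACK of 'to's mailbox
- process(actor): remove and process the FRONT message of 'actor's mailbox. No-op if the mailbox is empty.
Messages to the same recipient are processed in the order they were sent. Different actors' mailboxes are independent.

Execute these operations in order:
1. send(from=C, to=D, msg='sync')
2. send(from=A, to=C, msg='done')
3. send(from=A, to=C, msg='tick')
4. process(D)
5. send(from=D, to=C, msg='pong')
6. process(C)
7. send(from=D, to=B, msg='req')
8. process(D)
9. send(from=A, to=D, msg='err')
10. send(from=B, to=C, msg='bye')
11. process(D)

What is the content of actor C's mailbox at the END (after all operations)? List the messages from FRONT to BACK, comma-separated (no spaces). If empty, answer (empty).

Answer: tick,pong,bye

Derivation:
After 1 (send(from=C, to=D, msg='sync')): A:[] B:[] C:[] D:[sync]
After 2 (send(from=A, to=C, msg='done')): A:[] B:[] C:[done] D:[sync]
After 3 (send(from=A, to=C, msg='tick')): A:[] B:[] C:[done,tick] D:[sync]
After 4 (process(D)): A:[] B:[] C:[done,tick] D:[]
After 5 (send(from=D, to=C, msg='pong')): A:[] B:[] C:[done,tick,pong] D:[]
After 6 (process(C)): A:[] B:[] C:[tick,pong] D:[]
After 7 (send(from=D, to=B, msg='req')): A:[] B:[req] C:[tick,pong] D:[]
After 8 (process(D)): A:[] B:[req] C:[tick,pong] D:[]
After 9 (send(from=A, to=D, msg='err')): A:[] B:[req] C:[tick,pong] D:[err]
After 10 (send(from=B, to=C, msg='bye')): A:[] B:[req] C:[tick,pong,bye] D:[err]
After 11 (process(D)): A:[] B:[req] C:[tick,pong,bye] D:[]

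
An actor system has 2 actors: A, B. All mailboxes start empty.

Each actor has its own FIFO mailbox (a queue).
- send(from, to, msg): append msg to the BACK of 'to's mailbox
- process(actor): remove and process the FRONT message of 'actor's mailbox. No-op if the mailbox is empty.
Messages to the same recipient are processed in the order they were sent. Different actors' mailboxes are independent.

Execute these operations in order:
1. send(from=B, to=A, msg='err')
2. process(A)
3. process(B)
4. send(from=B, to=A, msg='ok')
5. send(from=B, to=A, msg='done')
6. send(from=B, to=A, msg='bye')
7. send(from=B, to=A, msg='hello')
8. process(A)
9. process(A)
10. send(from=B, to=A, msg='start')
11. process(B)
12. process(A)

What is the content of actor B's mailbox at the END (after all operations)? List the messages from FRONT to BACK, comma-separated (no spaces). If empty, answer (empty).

After 1 (send(from=B, to=A, msg='err')): A:[err] B:[]
After 2 (process(A)): A:[] B:[]
After 3 (process(B)): A:[] B:[]
After 4 (send(from=B, to=A, msg='ok')): A:[ok] B:[]
After 5 (send(from=B, to=A, msg='done')): A:[ok,done] B:[]
After 6 (send(from=B, to=A, msg='bye')): A:[ok,done,bye] B:[]
After 7 (send(from=B, to=A, msg='hello')): A:[ok,done,bye,hello] B:[]
After 8 (process(A)): A:[done,bye,hello] B:[]
After 9 (process(A)): A:[bye,hello] B:[]
After 10 (send(from=B, to=A, msg='start')): A:[bye,hello,start] B:[]
After 11 (process(B)): A:[bye,hello,start] B:[]
After 12 (process(A)): A:[hello,start] B:[]

Answer: (empty)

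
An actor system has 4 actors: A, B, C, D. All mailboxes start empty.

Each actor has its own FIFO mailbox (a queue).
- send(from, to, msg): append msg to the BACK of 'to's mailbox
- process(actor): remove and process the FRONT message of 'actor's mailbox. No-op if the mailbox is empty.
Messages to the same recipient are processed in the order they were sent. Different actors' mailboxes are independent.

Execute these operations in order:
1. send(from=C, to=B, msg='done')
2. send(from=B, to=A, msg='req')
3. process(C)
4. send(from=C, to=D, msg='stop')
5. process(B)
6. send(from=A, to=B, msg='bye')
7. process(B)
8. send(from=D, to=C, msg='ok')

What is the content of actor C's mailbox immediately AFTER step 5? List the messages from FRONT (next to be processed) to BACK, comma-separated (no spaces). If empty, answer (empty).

After 1 (send(from=C, to=B, msg='done')): A:[] B:[done] C:[] D:[]
After 2 (send(from=B, to=A, msg='req')): A:[req] B:[done] C:[] D:[]
After 3 (process(C)): A:[req] B:[done] C:[] D:[]
After 4 (send(from=C, to=D, msg='stop')): A:[req] B:[done] C:[] D:[stop]
After 5 (process(B)): A:[req] B:[] C:[] D:[stop]

(empty)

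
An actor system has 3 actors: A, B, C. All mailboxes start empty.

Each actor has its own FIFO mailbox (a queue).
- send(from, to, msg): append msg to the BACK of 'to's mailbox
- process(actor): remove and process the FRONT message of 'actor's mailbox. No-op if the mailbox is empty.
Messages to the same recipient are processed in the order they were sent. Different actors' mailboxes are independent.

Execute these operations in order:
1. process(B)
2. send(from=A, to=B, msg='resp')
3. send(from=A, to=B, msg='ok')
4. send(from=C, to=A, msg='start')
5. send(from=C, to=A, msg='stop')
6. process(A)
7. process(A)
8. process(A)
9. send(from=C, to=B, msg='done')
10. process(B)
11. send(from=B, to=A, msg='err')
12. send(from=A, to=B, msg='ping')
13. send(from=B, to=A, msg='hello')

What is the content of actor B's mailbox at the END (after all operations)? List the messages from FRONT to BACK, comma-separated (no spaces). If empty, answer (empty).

After 1 (process(B)): A:[] B:[] C:[]
After 2 (send(from=A, to=B, msg='resp')): A:[] B:[resp] C:[]
After 3 (send(from=A, to=B, msg='ok')): A:[] B:[resp,ok] C:[]
After 4 (send(from=C, to=A, msg='start')): A:[start] B:[resp,ok] C:[]
After 5 (send(from=C, to=A, msg='stop')): A:[start,stop] B:[resp,ok] C:[]
After 6 (process(A)): A:[stop] B:[resp,ok] C:[]
After 7 (process(A)): A:[] B:[resp,ok] C:[]
After 8 (process(A)): A:[] B:[resp,ok] C:[]
After 9 (send(from=C, to=B, msg='done')): A:[] B:[resp,ok,done] C:[]
After 10 (process(B)): A:[] B:[ok,done] C:[]
After 11 (send(from=B, to=A, msg='err')): A:[err] B:[ok,done] C:[]
After 12 (send(from=A, to=B, msg='ping')): A:[err] B:[ok,done,ping] C:[]
After 13 (send(from=B, to=A, msg='hello')): A:[err,hello] B:[ok,done,ping] C:[]

Answer: ok,done,ping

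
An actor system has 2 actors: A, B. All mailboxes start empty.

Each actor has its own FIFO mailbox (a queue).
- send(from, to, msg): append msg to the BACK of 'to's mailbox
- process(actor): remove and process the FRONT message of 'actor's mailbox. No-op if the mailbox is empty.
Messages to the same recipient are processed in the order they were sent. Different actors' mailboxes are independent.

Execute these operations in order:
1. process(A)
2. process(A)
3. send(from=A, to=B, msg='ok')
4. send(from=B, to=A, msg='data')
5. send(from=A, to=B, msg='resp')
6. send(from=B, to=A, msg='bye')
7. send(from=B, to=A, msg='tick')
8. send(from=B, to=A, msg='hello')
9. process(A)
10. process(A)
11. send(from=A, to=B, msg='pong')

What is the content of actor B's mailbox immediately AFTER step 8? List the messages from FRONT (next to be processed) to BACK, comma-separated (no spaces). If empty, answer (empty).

After 1 (process(A)): A:[] B:[]
After 2 (process(A)): A:[] B:[]
After 3 (send(from=A, to=B, msg='ok')): A:[] B:[ok]
After 4 (send(from=B, to=A, msg='data')): A:[data] B:[ok]
After 5 (send(from=A, to=B, msg='resp')): A:[data] B:[ok,resp]
After 6 (send(from=B, to=A, msg='bye')): A:[data,bye] B:[ok,resp]
After 7 (send(from=B, to=A, msg='tick')): A:[data,bye,tick] B:[ok,resp]
After 8 (send(from=B, to=A, msg='hello')): A:[data,bye,tick,hello] B:[ok,resp]

ok,resp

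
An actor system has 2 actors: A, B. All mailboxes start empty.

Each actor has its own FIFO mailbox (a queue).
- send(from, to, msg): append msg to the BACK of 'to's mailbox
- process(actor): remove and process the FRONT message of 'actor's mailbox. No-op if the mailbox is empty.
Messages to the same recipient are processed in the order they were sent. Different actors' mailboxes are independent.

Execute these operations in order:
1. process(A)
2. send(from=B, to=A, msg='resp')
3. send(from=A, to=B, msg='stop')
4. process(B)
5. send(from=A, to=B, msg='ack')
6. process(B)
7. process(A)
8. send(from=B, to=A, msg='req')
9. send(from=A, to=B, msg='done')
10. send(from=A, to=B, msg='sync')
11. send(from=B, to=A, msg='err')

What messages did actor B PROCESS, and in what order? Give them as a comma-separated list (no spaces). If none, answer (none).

Answer: stop,ack

Derivation:
After 1 (process(A)): A:[] B:[]
After 2 (send(from=B, to=A, msg='resp')): A:[resp] B:[]
After 3 (send(from=A, to=B, msg='stop')): A:[resp] B:[stop]
After 4 (process(B)): A:[resp] B:[]
After 5 (send(from=A, to=B, msg='ack')): A:[resp] B:[ack]
After 6 (process(B)): A:[resp] B:[]
After 7 (process(A)): A:[] B:[]
After 8 (send(from=B, to=A, msg='req')): A:[req] B:[]
After 9 (send(from=A, to=B, msg='done')): A:[req] B:[done]
After 10 (send(from=A, to=B, msg='sync')): A:[req] B:[done,sync]
After 11 (send(from=B, to=A, msg='err')): A:[req,err] B:[done,sync]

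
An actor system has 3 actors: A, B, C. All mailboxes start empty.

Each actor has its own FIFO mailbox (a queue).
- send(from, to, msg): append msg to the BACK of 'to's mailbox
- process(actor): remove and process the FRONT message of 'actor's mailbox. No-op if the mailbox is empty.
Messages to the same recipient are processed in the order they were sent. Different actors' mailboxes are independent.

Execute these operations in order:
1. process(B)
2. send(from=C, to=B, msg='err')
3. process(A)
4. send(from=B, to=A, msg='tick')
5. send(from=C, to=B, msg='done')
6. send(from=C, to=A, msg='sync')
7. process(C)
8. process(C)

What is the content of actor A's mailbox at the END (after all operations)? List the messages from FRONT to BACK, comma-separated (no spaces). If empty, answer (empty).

Answer: tick,sync

Derivation:
After 1 (process(B)): A:[] B:[] C:[]
After 2 (send(from=C, to=B, msg='err')): A:[] B:[err] C:[]
After 3 (process(A)): A:[] B:[err] C:[]
After 4 (send(from=B, to=A, msg='tick')): A:[tick] B:[err] C:[]
After 5 (send(from=C, to=B, msg='done')): A:[tick] B:[err,done] C:[]
After 6 (send(from=C, to=A, msg='sync')): A:[tick,sync] B:[err,done] C:[]
After 7 (process(C)): A:[tick,sync] B:[err,done] C:[]
After 8 (process(C)): A:[tick,sync] B:[err,done] C:[]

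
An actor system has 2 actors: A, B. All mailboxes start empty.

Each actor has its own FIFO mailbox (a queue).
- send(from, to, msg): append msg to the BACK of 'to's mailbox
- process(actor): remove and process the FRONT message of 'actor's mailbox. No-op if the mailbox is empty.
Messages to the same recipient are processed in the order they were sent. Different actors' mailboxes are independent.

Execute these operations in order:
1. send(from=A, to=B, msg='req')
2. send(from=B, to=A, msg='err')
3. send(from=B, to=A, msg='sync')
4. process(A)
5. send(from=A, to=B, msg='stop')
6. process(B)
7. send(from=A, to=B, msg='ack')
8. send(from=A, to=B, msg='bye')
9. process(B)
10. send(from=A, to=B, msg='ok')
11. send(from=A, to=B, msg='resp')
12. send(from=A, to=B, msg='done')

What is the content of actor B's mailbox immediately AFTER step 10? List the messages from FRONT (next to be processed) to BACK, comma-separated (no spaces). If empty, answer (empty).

After 1 (send(from=A, to=B, msg='req')): A:[] B:[req]
After 2 (send(from=B, to=A, msg='err')): A:[err] B:[req]
After 3 (send(from=B, to=A, msg='sync')): A:[err,sync] B:[req]
After 4 (process(A)): A:[sync] B:[req]
After 5 (send(from=A, to=B, msg='stop')): A:[sync] B:[req,stop]
After 6 (process(B)): A:[sync] B:[stop]
After 7 (send(from=A, to=B, msg='ack')): A:[sync] B:[stop,ack]
After 8 (send(from=A, to=B, msg='bye')): A:[sync] B:[stop,ack,bye]
After 9 (process(B)): A:[sync] B:[ack,bye]
After 10 (send(from=A, to=B, msg='ok')): A:[sync] B:[ack,bye,ok]

ack,bye,ok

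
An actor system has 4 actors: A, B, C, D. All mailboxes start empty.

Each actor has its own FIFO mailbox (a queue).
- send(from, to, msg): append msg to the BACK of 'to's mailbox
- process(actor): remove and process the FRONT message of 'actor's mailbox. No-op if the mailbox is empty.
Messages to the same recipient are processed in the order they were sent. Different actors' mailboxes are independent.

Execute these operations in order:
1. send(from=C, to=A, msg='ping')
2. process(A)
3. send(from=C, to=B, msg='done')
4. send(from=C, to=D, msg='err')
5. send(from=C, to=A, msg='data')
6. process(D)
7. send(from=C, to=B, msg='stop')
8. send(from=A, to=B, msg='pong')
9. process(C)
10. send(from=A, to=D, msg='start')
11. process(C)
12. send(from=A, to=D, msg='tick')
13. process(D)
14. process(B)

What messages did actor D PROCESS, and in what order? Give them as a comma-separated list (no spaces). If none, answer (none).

Answer: err,start

Derivation:
After 1 (send(from=C, to=A, msg='ping')): A:[ping] B:[] C:[] D:[]
After 2 (process(A)): A:[] B:[] C:[] D:[]
After 3 (send(from=C, to=B, msg='done')): A:[] B:[done] C:[] D:[]
After 4 (send(from=C, to=D, msg='err')): A:[] B:[done] C:[] D:[err]
After 5 (send(from=C, to=A, msg='data')): A:[data] B:[done] C:[] D:[err]
After 6 (process(D)): A:[data] B:[done] C:[] D:[]
After 7 (send(from=C, to=B, msg='stop')): A:[data] B:[done,stop] C:[] D:[]
After 8 (send(from=A, to=B, msg='pong')): A:[data] B:[done,stop,pong] C:[] D:[]
After 9 (process(C)): A:[data] B:[done,stop,pong] C:[] D:[]
After 10 (send(from=A, to=D, msg='start')): A:[data] B:[done,stop,pong] C:[] D:[start]
After 11 (process(C)): A:[data] B:[done,stop,pong] C:[] D:[start]
After 12 (send(from=A, to=D, msg='tick')): A:[data] B:[done,stop,pong] C:[] D:[start,tick]
After 13 (process(D)): A:[data] B:[done,stop,pong] C:[] D:[tick]
After 14 (process(B)): A:[data] B:[stop,pong] C:[] D:[tick]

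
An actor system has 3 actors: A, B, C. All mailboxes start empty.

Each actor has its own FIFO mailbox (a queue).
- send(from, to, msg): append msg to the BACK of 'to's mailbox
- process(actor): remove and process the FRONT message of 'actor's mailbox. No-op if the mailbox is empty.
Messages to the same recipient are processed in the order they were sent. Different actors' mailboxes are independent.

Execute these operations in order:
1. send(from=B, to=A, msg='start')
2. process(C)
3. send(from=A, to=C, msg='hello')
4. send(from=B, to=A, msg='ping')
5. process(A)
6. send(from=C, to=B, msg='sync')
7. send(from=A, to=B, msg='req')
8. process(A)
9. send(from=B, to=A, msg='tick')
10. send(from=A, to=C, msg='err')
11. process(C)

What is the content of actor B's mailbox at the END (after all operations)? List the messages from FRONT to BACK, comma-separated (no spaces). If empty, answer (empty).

After 1 (send(from=B, to=A, msg='start')): A:[start] B:[] C:[]
After 2 (process(C)): A:[start] B:[] C:[]
After 3 (send(from=A, to=C, msg='hello')): A:[start] B:[] C:[hello]
After 4 (send(from=B, to=A, msg='ping')): A:[start,ping] B:[] C:[hello]
After 5 (process(A)): A:[ping] B:[] C:[hello]
After 6 (send(from=C, to=B, msg='sync')): A:[ping] B:[sync] C:[hello]
After 7 (send(from=A, to=B, msg='req')): A:[ping] B:[sync,req] C:[hello]
After 8 (process(A)): A:[] B:[sync,req] C:[hello]
After 9 (send(from=B, to=A, msg='tick')): A:[tick] B:[sync,req] C:[hello]
After 10 (send(from=A, to=C, msg='err')): A:[tick] B:[sync,req] C:[hello,err]
After 11 (process(C)): A:[tick] B:[sync,req] C:[err]

Answer: sync,req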